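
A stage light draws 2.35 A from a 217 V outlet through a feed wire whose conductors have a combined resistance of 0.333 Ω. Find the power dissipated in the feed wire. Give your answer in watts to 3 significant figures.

1.84 W

Line loss is just I²R for the cable — we know both I and R_line directly.
The feed wire carries the full 2.35 A.
P_line = I² R_line = (2.350)² × 0.333 = 1.839 W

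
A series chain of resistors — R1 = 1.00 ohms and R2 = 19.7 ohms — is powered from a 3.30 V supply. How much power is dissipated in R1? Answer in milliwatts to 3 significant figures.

Every series element carries the same I. Get I from the total resistance, then P = I² × R1.
R_total = 1.00 + 19.7 = 20.70 Ω
I = V / R_total = 3.30 / 20.70 = 0.1594 A
P_R1 = I² × R1 = (0.1594)² × 1.00 = 0.02541 W

25.4 mW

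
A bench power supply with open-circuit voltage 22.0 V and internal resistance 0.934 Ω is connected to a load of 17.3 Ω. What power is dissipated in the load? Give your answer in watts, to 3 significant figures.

The internal resistance and the load are in series, so the same I flows through both; get I from ε/(r+R), then I²R for the load.
I = ε / (r + R) = 22.0 / (0.934 + 17.3) = 1.207 A
P_load = I² R = (1.207)² × 17.3 = 25.18 W

25.2 W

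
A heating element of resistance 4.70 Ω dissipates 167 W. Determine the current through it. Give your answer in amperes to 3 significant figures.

The two known quantities fix the third via I = √(P / R).
I = √(167 / 4.70) = 5.961 A

5.96 A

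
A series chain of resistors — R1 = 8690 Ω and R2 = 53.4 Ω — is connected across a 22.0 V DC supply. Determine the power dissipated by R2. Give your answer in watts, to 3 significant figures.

0.000338 W

The current is common to all series resistors; compute it, then apply P = I²R for the target.
R_total = 8690 + 53.4 = 8743 Ω
I = V / R_total = 22.0 / 8743 = 0.002516 A
P_R2 = I² × R2 = (0.002516)² × 53.4 = 0.0003381 W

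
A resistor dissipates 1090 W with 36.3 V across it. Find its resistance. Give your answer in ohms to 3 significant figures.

The two known quantities fix the third via R = V² / P.
R = (36.3)² / 1090 = 1.209 Ω

1.21 Ω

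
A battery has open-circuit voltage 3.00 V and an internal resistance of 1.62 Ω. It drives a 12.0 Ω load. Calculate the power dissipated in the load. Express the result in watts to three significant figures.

0.582 W

Find the circuit current first, then P = I²R for the load (series elements share I).
I = ε / (r + R) = 3.00 / (1.62 + 12.0) = 0.2203 A
P_load = I² R = (0.2203)² × 12.0 = 0.5822 W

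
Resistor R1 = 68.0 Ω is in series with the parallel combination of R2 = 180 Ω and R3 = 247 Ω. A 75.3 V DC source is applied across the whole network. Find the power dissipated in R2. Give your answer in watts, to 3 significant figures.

Collapse R2‖R3 to a single equivalent, reducing the network to two series elements.
R_p = (180×247)/(180+247) = 104.1 Ω
R_total = 68.0 + 104.1 = 172.1 Ω
I = V / R_total = 75.3 / 172.1 = 0.4375 A
Voltage across the parallel pair: V_p = I × R_p = 0.4375 × 104.1 = 45.55 V
With V_p across R2, its power is V_p²/R2.
P_R2 = (45.55)² / 180 = 11.53 W

11.5 W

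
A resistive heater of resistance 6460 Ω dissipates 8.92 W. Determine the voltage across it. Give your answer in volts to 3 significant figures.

240 V

From P = V I = I²R = V²/R, with the two given quantities we get V = √(P R).
V = √(8.92 × 6460) = 240.0 V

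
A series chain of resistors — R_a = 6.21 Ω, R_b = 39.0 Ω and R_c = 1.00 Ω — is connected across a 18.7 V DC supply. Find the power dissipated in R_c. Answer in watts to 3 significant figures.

0.164 W

The current is common to all series resistors; compute it, then apply P = I²R for the target.
R_total = 6.21 + 39.0 + 1.00 = 46.21 Ω
I = V / R_total = 18.7 / 46.21 = 0.4047 A
P_R_c = I² × R_c = (0.4047)² × 1.00 = 0.1638 W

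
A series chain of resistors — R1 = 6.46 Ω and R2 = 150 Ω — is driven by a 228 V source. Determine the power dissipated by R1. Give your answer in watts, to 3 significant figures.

13.7 W

In a series string the same current flows through every resistor — find that current, then P = I²R for the one we want.
R_total = 6.46 + 150 = 156.5 Ω
I = V / R_total = 228 / 156.5 = 1.457 A
P_R1 = I² × R1 = (1.457)² × 6.46 = 13.72 W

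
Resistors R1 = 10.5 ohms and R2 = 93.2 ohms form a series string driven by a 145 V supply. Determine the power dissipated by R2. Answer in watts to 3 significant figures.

182 W

Every series element carries the same I. Get I from the total resistance, then P = I² × R2.
R_total = 10.5 + 93.2 = 103.7 Ω
I = V / R_total = 145 / 103.7 = 1.398 A
P_R2 = I² × R2 = (1.398)² × 93.2 = 182.2 W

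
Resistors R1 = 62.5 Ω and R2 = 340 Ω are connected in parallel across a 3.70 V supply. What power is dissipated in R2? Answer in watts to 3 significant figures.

0.0403 W

Each parallel branch sees the full supply voltage, so P = V²/R applies directly to the target branch.
P_R2 = V² / R2 = (3.70)² / 340 Ω = 0.04026 W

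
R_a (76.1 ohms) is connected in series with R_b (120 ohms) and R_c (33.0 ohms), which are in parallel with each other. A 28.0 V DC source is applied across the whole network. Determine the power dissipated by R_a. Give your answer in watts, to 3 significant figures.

5.74 W

Reduce the parallel pair to R_p first; the network is then a simple series string.
R_p = (120×33.0)/(120+33.0) = 25.88 Ω
R_total = 76.1 + 25.88 = 102.0 Ω
I = V / R_total = 28.0 / 102.0 = 0.2746 A
R_a carries the full series current, so P = I²R.
P_R_a = (0.2746)² × 76.1 = 5.737 W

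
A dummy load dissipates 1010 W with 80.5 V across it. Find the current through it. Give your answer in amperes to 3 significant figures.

Rearranging the power relation for the two known quantities gives I = P / V.
I = 1010 / 80.5 = 12.55 A

12.5 A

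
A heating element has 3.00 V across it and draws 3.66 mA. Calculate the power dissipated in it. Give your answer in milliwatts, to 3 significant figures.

11.0 mW

With V and I both given, power follows immediately from P = V I.
P = 3.00 V × 0.003660 A = 0.01098 W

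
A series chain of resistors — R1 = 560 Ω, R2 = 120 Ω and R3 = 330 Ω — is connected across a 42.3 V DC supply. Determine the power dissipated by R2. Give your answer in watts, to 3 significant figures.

0.210 W

Every series element carries the same I. Get I from the total resistance, then P = I² × R2.
R_total = 560 + 120 + 330 = 1010 Ω
I = V / R_total = 42.3 / 1010 = 0.04188 A
P_R2 = I² × R2 = (0.04188)² × 120 = 0.2105 W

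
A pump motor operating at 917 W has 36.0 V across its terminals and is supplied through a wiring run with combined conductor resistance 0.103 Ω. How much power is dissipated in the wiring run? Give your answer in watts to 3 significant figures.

66.8 W

The wiring run is a series resistance carrying the load current; its dissipation is I²R_line.
I = P / V = 917 / 36.0 = 25.47 A through the wiring run.
P_line = I² R_line = (25.47)² × 0.103 = 66.83 W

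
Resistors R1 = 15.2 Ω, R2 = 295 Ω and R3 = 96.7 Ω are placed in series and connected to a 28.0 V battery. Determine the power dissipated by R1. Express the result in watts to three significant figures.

0.0720 W

Series elements share the same current, so find I first, then use P = I²R.
R_total = 15.2 + 295 + 96.7 = 406.9 Ω
I = V / R_total = 28.0 / 406.9 = 0.06881 A
P_R1 = I² × R1 = (0.06881)² × 15.2 = 0.07198 W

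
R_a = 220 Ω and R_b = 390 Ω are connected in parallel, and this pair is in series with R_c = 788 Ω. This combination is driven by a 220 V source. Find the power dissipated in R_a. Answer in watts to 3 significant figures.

5.05 W

Combine R_a and R_b into their parallel equivalent first, reducing the network to two series resistors.
R_p = (220×390)/(220+390) = 140.7 Ω
R_total = R_p + 788 = 140.7 + 788 = 928.7 Ω
I = V / R_total = 220 / 928.7 = 0.2369 A
Voltage across the parallel pair: V_p = I × R_p = 0.2369 × 140.7 = 33.32 V
R_a has V_p across it, so P = V_p²/R_a.
P_R_a = (33.32)² / 220 = 5.047 W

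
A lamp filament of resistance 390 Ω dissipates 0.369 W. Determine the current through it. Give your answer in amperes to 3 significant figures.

Rearranging the power relation for the two known quantities gives I = √(P / R).
I = √(0.369 / 390) = 0.03076 A

0.0308 A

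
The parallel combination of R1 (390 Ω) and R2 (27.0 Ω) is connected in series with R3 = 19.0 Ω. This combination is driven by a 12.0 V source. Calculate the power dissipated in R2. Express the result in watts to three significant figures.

Combine R1 and R2 into their parallel equivalent first, reducing the network to two series resistors.
R_p = (390×27.0)/(390+27.0) = 25.25 Ω
R_total = R_p + 19.0 = 25.25 + 19.0 = 44.25 Ω
I = V / R_total = 12.0 / 44.25 = 0.2712 A
Voltage across the parallel pair: V_p = I × R_p = 0.2712 × 25.25 = 6.848 V
Use P = V²/R for R2 with V = V_p.
P_R2 = (6.848)² / 27.0 = 1.737 W

1.74 W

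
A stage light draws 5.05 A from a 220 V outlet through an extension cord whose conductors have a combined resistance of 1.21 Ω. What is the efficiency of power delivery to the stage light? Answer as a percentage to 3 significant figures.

The extension cord carries the full 5.05 A.
P_line = I² R_line = (5.050)² × 1.21 = 30.86 W
P_source = V I = 220 × 5.050 = 1111 W; P_load = 1080 W
η = P_load / P_source = 1080 / 1111 = 0.9722

97.2 %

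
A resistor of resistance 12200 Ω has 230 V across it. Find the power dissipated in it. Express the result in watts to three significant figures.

4.34 W

Voltage and resistance are given, so P = V²/R is the one-step route.
P = (230 V)² / 12200 Ω = 4.336 W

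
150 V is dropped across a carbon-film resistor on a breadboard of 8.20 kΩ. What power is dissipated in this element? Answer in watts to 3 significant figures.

2.74 W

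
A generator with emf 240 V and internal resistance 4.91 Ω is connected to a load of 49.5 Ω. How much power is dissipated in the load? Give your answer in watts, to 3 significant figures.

963 W

With r and R in series, I = ε/(r+R); the load dissipates I²R.
I = ε / (r + R) = 240 / (4.91 + 49.5) = 4.411 A
P_load = I² R = (4.411)² × 49.5 = 963.1 W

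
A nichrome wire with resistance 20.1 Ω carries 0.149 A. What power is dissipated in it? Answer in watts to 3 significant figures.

0.446 W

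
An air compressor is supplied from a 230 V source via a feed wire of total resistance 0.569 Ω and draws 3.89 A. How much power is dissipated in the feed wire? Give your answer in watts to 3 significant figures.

8.61 W

The feed wire and load are in series, so the same current flows in both; the loss is I²R_line.
The feed wire carries the full 3.89 A.
P_line = I² R_line = (3.890)² × 0.569 = 8.610 W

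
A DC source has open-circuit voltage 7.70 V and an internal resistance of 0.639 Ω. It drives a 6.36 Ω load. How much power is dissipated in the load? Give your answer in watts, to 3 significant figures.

7.70 W

With r and R in series, I = ε/(r+R); the load dissipates I²R.
I = ε / (r + R) = 7.70 / (0.639 + 6.36) = 1.100 A
P_load = I² R = (1.100)² × 6.36 = 7.698 W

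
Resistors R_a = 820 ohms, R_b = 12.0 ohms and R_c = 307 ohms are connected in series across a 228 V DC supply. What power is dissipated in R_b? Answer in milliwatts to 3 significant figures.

Since the resistors are in series they all carry the loop current I = V/R_total; the power in any one is I²R.
R_total = 820 + 12.0 + 307 = 1139 Ω
I = V / R_total = 228 / 1139 = 0.2002 A
P_R_b = I² × R_b = (0.2002)² × 12.0 = 0.4808 W

481 mW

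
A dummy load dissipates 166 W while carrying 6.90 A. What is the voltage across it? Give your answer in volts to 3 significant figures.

Inverting the appropriate power form: V = P / I.
V = 166 / 6.900 = 24.06 V

24.1 V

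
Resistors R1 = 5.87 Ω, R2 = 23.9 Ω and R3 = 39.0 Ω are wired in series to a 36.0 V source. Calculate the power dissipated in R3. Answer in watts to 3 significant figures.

10.7 W

Since the resistors are in series they all carry the loop current I = V/R_total; the power in any one is I²R.
R_total = 5.87 + 23.9 + 39.0 = 68.77 Ω
I = V / R_total = 36.0 / 68.77 = 0.5235 A
P_R3 = I² × R3 = (0.5235)² × 39.0 = 10.69 W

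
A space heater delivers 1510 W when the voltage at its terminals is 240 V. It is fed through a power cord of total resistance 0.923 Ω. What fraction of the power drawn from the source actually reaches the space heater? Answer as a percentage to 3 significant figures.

97.6 %

I = P / V = 1510 / 240 = 6.292 A through the power cord.
P_line = I² R_line = (6.292)² × 0.923 = 36.54 W
P_source = P_load + P_line = 1510 + 36.54 = 1547 W
η = P_load / P_source = 1510 / 1547 = 0.9764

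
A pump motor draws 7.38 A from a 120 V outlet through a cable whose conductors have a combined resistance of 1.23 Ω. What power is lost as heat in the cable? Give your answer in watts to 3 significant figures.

The cable and load are in series, so the same current flows in both; the loss is I²R_line.
The cable carries the full 7.38 A.
P_line = I² R_line = (7.380)² × 1.23 = 66.99 W

67.0 W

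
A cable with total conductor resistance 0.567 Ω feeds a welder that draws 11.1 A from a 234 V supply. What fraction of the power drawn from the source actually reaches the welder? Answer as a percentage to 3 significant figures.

97.3 %

The cable carries the full 11.1 A.
P_line = I² R_line = (11.10)² × 0.567 = 69.86 W
P_source = V I = 234 × 11.10 = 2597 W; P_load = 2528 W
η = P_load / P_source = 2528 / 2597 = 0.9731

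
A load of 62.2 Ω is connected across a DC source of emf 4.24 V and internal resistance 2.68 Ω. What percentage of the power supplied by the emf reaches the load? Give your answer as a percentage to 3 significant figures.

Both r and R carry the same current, so the power split is just the resistance split: η = R/(R+r).
η = R / (R + r) = 62.2 / (62.2 + 2.68) = 0.9587

95.9 %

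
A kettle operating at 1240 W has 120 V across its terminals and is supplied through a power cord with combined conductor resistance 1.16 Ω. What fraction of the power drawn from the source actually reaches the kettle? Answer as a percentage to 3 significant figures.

I = P / V = 1240 / 120 = 10.33 A through the power cord.
P_line = I² R_line = (10.33)² × 1.16 = 123.9 W
P_source = P_load + P_line = 1240 + 123.9 = 1364 W
η = P_load / P_source = 1240 / 1364 = 0.9092

90.9 %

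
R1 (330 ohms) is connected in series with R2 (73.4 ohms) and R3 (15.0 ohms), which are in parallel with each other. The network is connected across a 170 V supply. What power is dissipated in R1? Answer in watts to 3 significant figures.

Collapse R2‖R3 to a single equivalent, reducing the network to two series elements.
R_p = (73.4×15.0)/(73.4+15.0) = 12.45 Ω
R_total = 330 + 12.45 = 342.5 Ω
I = V / R_total = 170 / 342.5 = 0.4964 A
R1 carries the full series current, so P = I²R.
P_R1 = (0.4964)² × 330 = 81.32 W

81.3 W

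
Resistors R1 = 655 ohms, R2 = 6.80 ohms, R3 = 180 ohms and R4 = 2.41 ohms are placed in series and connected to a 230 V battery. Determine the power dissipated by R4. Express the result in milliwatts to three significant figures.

179 mW

The current is common to all series resistors; compute it, then apply P = I²R for the target.
R_total = 655 + 6.80 + 180 + 2.41 = 844.2 Ω
I = V / R_total = 230 / 844.2 = 0.2724 A
P_R4 = I² × R4 = (0.2724)² × 2.41 = 0.1789 W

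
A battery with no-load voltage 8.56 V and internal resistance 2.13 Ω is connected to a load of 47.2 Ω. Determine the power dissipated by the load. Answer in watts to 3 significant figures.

Load and internal resistance form a series loop — compute the loop current, then the load power via I²R.
I = ε / (r + R) = 8.56 / (2.13 + 47.2) = 0.1735 A
P_load = I² R = (0.1735)² × 47.2 = 1.421 W

1.42 W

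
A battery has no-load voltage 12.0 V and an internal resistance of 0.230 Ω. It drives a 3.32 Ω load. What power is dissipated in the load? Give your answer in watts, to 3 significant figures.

37.9 W

With r and R in series, I = ε/(r+R); the load dissipates I²R.
I = ε / (r + R) = 12.0 / (0.230 + 3.32) = 3.380 A
P_load = I² R = (3.380)² × 3.32 = 37.94 W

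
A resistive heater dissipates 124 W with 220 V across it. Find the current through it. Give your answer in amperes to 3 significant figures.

Rearranging the power relation for the two known quantities gives I = P / V.
I = 124 / 220 = 0.5636 A

0.564 A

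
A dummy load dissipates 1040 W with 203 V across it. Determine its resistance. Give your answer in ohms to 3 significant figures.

Rearranging the power relation for the two known quantities gives R = V² / P.
R = (203)² / 1040 = 39.62 Ω

39.6 Ω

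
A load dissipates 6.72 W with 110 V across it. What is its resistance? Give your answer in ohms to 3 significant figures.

Inverting the appropriate power form: R = V² / P.
R = (110)² / 6.72 = 1801 Ω

1800 Ω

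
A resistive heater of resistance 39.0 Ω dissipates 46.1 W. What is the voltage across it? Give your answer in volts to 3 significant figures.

From P = V I = I²R = V²/R, with the two given quantities we get V = √(P R).
V = √(46.1 × 39.0) = 42.40 V

42.4 V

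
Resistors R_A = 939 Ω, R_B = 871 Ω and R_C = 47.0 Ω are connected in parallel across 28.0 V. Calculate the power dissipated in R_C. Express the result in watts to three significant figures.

Every branch has 28.0 V across it, so for R_C the power is simply V²/R.
P_R_C = V² / R_C = (28.0)² / 47.0 Ω = 16.68 W

16.7 W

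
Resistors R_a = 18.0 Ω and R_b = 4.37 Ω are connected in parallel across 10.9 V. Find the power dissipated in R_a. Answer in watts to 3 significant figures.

6.60 W

Each parallel branch sees the full supply voltage, so P = V²/R applies directly to the target branch.
P_R_a = V² / R_a = (10.9)² / 18.0 Ω = 6.601 W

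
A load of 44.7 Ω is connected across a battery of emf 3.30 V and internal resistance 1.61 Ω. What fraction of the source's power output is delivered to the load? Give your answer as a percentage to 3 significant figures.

96.5 %

Efficiency is P_load / P_total. With a series r and R sharing the same I, P = I²R for each, so η = R/(R+r).
η = R / (R + r) = 44.7 / (44.7 + 1.61) = 0.9652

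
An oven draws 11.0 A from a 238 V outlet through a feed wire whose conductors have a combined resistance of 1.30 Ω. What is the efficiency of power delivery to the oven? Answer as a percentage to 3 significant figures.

The feed wire carries the full 11.0 A.
P_line = I² R_line = (11.00)² × 1.30 = 157.3 W
P_source = V I = 238 × 11.00 = 2618 W; P_load = 2461 W
η = P_load / P_source = 2461 / 2618 = 0.9399

94.0 %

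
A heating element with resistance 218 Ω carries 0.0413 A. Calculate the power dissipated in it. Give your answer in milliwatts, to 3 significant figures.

Current and resistance are given, so P = I²R is the direct form.
P = (0.04130 A)² × 218 Ω = 0.3718 W

372 mW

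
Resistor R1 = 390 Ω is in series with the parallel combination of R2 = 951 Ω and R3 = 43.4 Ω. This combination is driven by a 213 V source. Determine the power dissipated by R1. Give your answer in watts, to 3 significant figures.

95.0 W

Collapse R2‖R3 to a single equivalent, reducing the network to two series elements.
R_p = (951×43.4)/(951+43.4) = 41.51 Ω
R_total = 390 + 41.51 = 431.5 Ω
I = V / R_total = 213 / 431.5 = 0.4936 A
The full supply current passes through R1: P = I²R.
P_R1 = (0.4936)² × 390 = 95.03 W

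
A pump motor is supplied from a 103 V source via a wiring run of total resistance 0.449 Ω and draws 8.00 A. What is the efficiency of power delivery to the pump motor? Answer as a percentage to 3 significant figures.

96.5 %

The wiring run carries the full 8.00 A.
P_line = I² R_line = (8.000)² × 0.449 = 28.74 W
P_source = V I = 103 × 8.000 = 824.0 W; P_load = 795.3 W
η = P_load / P_source = 795.3 / 824.0 = 0.9651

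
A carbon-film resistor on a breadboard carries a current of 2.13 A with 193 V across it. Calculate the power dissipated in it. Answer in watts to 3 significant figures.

411 W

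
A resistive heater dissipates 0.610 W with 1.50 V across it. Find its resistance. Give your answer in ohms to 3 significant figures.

3.69 Ω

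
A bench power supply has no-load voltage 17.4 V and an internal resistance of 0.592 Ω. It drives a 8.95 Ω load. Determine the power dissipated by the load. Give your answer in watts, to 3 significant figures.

29.8 W

Load and internal resistance form a series loop — compute the loop current, then the load power via I²R.
I = ε / (r + R) = 17.4 / (0.592 + 8.95) = 1.824 A
P_load = I² R = (1.824)² × 8.95 = 29.76 W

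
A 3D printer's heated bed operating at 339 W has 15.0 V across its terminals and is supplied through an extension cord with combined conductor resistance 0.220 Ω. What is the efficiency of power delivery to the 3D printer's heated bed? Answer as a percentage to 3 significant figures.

I = P / V = 339 / 15.0 = 22.60 A through the extension cord.
P_line = I² R_line = (22.60)² × 0.220 = 112.4 W
P_source = P_load + P_line = 339.0 + 112.4 = 451.4 W
η = P_load / P_source = 339.0 / 451.4 = 0.7511

75.1 %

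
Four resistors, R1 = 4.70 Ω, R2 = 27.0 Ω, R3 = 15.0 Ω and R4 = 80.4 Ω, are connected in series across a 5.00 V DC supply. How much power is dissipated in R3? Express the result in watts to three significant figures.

0.0232 W

Since the resistors are in series they all carry the loop current I = V/R_total; the power in any one is I²R.
R_total = 4.70 + 27.0 + 15.0 + 80.4 = 127.1 Ω
I = V / R_total = 5.00 / 127.1 = 0.03934 A
P_R3 = I² × R3 = (0.03934)² × 15.0 = 0.02321 W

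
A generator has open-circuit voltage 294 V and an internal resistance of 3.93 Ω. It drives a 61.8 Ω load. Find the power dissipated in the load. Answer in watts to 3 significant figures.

Load and internal resistance form a series loop — compute the loop current, then the load power via I²R.
I = ε / (r + R) = 294 / (3.93 + 61.8) = 4.473 A
P_load = I² R = (4.473)² × 61.8 = 1236 W

1240 W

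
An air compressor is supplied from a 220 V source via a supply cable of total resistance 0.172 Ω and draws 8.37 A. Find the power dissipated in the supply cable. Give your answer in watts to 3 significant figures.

The supply cable is a series resistance carrying the load current; its dissipation is I²R_line.
The supply cable carries the full 8.37 A.
P_line = I² R_line = (8.370)² × 0.172 = 12.05 W

12.0 W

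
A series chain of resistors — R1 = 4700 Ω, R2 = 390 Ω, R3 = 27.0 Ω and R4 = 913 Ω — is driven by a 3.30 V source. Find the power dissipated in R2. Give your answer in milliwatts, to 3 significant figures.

0.117 mW

The current is common to all series resistors; compute it, then apply P = I²R for the target.
R_total = 4700 + 390 + 27.0 + 913 = 6030 Ω
I = V / R_total = 3.30 / 6030 = 0.0005473 A
P_R2 = I² × R2 = (0.0005473)² × 390 = 0.0001168 W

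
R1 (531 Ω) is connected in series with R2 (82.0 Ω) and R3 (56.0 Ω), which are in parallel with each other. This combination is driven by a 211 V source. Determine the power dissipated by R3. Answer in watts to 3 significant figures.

Replace R2 and R3 with their parallel equivalent so the circuit becomes R1 in series with R_p.
R_p = (82.0×56.0)/(82.0+56.0) = 33.28 Ω
R_total = 531 + 33.28 = 564.3 Ω
I = V / R_total = 211 / 564.3 = 0.3739 A
Voltage across the parallel pair: V_p = I × R_p = 0.3739 × 33.28 = 12.44 V
With V_p across R3, its power is V_p²/R3.
P_R3 = (12.44)² / 56.0 = 2.765 W

2.76 W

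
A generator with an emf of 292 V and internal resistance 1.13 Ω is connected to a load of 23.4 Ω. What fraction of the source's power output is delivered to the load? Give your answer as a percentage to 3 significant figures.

95.4 %

Both r and R carry the same current, so the power split is just the resistance split: η = R/(R+r).
η = R / (R + r) = 23.4 / (23.4 + 1.13) = 0.9539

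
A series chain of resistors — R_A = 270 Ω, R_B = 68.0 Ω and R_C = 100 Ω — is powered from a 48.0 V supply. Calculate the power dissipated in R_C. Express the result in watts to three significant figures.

1.20 W

Every series element carries the same I. Get I from the total resistance, then P = I² × R_C.
R_total = 270 + 68.0 + 100 = 438.0 Ω
I = V / R_total = 48.0 / 438.0 = 0.1096 A
P_R_C = I² × R_C = (0.1096)² × 100 = 1.201 W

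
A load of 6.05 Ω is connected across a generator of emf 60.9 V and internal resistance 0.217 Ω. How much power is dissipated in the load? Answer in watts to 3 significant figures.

571 W

Find the circuit current first, then P = I²R for the load (series elements share I).
I = ε / (r + R) = 60.9 / (0.217 + 6.05) = 9.718 A
P_load = I² R = (9.718)² × 6.05 = 571.3 W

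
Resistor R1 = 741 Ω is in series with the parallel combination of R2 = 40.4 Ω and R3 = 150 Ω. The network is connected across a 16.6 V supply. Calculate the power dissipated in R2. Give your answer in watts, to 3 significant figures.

Replace R2 and R3 with their parallel equivalent so the circuit becomes R1 in series with R_p.
R_p = (40.4×150)/(40.4+150) = 31.83 Ω
R_total = 741 + 31.83 = 772.8 Ω
I = V / R_total = 16.6 / 772.8 = 0.02148 A
Voltage across the parallel pair: V_p = I × R_p = 0.02148 × 31.83 = 0.6836 V
R2 sees V_p directly, so P = V_p² / R2.
P_R2 = (0.6836)² / 40.4 = 0.01157 W

0.0116 W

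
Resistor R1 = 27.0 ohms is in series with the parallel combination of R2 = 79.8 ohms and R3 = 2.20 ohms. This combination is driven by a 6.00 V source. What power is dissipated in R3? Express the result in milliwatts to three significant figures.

88.3 mW

First combine the parallel branches into one equivalent R_p, then R1 + R_p is a series pair.
R_p = (79.8×2.20)/(79.8+2.20) = 2.141 Ω
R_total = 27.0 + 2.141 = 29.14 Ω
I = V / R_total = 6.00 / 29.14 = 0.2059 A
Voltage across the parallel pair: V_p = I × R_p = 0.2059 × 2.141 = 0.4408 V
R3 sees V_p directly, so P = V_p² / R3.
P_R3 = (0.4408)² / 2.20 = 0.08833 W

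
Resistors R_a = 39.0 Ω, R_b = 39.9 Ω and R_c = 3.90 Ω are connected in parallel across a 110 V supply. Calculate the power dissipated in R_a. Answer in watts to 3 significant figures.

310 W

The supply voltage appears across each parallel branch — just use P = V²/R_a.
P_R_a = V² / R_a = (110)² / 39.0 Ω = 310.3 W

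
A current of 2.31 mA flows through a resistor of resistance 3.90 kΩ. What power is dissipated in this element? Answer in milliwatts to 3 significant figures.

20.8 mW

With I and R stated, P = I²R applies in one step.
P = (0.002310 A)² × 3900 Ω = 0.02081 W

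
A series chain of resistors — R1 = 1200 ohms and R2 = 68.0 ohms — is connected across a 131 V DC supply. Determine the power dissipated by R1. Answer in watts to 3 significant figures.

In a series string the same current flows through every resistor — find that current, then P = I²R for the one we want.
R_total = 1200 + 68.0 = 1268 Ω
I = V / R_total = 131 / 1268 = 0.1033 A
P_R1 = I² × R1 = (0.1033)² × 1200 = 12.81 W

12.8 W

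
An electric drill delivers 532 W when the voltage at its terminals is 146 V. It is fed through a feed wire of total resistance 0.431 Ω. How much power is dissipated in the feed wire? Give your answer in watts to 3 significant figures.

Line loss is just I²R for the cable — we know both I and R_line directly.
I = P / V = 532 / 146 = 3.644 A through the feed wire.
P_line = I² R_line = (3.644)² × 0.431 = 5.723 W

5.72 W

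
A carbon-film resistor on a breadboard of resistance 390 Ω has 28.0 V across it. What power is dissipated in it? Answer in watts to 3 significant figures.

2.01 W

Voltage and resistance are given, so P = V²/R is the one-step route.
P = (28.0 V)² / 390 Ω = 2.010 W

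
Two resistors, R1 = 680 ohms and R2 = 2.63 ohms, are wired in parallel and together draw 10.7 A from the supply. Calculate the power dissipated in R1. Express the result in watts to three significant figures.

1.16 W

We need the common branch voltage; get it from I_total × R_eq, then P = V²/R for the branch.
1/R_eq = 1/680 + 1/2.63 ⇒ R_eq = 2.620 Ω
V = I_total × R_eq = 10.70 × 2.620 = 28.03 V
P_R1 = V² / R1 = (28.03)² / 680 = 1.156 W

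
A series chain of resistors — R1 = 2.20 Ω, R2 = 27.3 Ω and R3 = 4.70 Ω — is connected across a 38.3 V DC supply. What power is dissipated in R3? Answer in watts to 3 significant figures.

5.89 W

Every series element carries the same I. Get I from the total resistance, then P = I² × R3.
R_total = 2.20 + 27.3 + 4.70 = 34.20 Ω
I = V / R_total = 38.3 / 34.20 = 1.120 A
P_R3 = I² × R3 = (1.120)² × 4.70 = 5.894 W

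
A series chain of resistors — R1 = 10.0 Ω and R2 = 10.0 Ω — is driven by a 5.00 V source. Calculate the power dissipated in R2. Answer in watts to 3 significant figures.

Series elements share the same current, so find I first, then use P = I²R.
R_total = 10.0 + 10.0 = 20.00 Ω
I = V / R_total = 5.00 / 20.00 = 0.2500 A
P_R2 = I² × R2 = (0.2500)² × 10.0 = 0.6250 W

0.625 W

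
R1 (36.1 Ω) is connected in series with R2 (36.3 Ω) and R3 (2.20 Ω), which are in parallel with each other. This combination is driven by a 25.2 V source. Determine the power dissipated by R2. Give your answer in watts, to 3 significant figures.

0.0517 W

First combine the parallel branches into one equivalent R_p, then R1 + R_p is a series pair.
R_p = (36.3×2.20)/(36.3+2.20) = 2.074 Ω
R_total = 36.1 + 2.074 = 38.17 Ω
I = V / R_total = 25.2 / 38.17 = 0.6601 A
Voltage across the parallel pair: V_p = I × R_p = 0.6601 × 2.074 = 1.369 V
R2 is across V_p, so use P = V²/R for that branch.
P_R2 = (1.369)² / 36.3 = 0.05165 W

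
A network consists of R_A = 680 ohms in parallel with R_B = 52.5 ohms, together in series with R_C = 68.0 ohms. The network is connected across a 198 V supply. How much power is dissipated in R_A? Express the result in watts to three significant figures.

Collapse the R_A‖R_B pair into one equivalent R_p; then R_p and R_C form a series string.
R_p = (680×52.5)/(680+52.5) = 48.74 Ω
R_total = R_p + 68.0 = 48.74 + 68.0 = 116.7 Ω
I = V / R_total = 198 / 116.7 = 1.696 A
Voltage across the parallel pair: V_p = I × R_p = 1.696 × 48.74 = 82.66 V
R_A has V_p across it, so P = V_p²/R_A.
P_R_A = (82.66)² / 680 = 10.05 W

10.0 W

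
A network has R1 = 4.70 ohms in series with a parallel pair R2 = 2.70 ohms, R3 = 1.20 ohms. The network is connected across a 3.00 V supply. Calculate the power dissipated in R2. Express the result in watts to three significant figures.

0.0752 W

Reduce the parallel pair to R_p first; the network is then a simple series string.
R_p = (2.70×1.20)/(2.70+1.20) = 0.8308 Ω
R_total = 4.70 + 0.8308 = 5.531 Ω
I = V / R_total = 3.00 / 5.531 = 0.5424 A
Voltage across the parallel pair: V_p = I × R_p = 0.5424 × 0.8308 = 0.4506 V
R2 sees V_p directly, so P = V_p² / R2.
P_R2 = (0.4506)² / 2.70 = 0.07521 W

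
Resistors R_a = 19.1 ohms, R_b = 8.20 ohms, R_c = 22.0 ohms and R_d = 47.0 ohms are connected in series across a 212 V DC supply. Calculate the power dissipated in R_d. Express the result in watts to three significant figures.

228 W

In a series string the same current flows through every resistor — find that current, then P = I²R for the one we want.
R_total = 19.1 + 8.20 + 22.0 + 47.0 = 96.30 Ω
I = V / R_total = 212 / 96.30 = 2.201 A
P_R_d = I² × R_d = (2.201)² × 47.0 = 227.8 W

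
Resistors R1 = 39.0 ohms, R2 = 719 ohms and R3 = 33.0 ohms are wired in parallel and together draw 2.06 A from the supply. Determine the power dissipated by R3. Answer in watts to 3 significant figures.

The branches share the same voltage, but only the total current is given — find V from the equivalent resistance first.
1/R_eq = 1/39.0 + 1/719 + 1/33.0 ⇒ R_eq = 17.44 Ω
V = I_total × R_eq = 2.060 × 17.44 = 35.93 V
P_R3 = V² / R3 = (35.93)² / 33.0 = 39.12 W

39.1 W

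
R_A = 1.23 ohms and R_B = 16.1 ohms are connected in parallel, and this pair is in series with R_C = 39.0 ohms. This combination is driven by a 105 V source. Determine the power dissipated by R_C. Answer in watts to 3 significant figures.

Collapse the R_A‖R_B pair into one equivalent R_p; then R_p and R_C form a series string.
R_p = (1.23×16.1)/(1.23+16.1) = 1.143 Ω
R_total = R_p + 39.0 = 1.143 + 39.0 = 40.14 Ω
I = V / R_total = 105 / 40.14 = 2.616 A
All the supply current flows through R_C; use P = I²R_C.
P_R_C = (2.616)² × 39.0 = 266.8 W

267 W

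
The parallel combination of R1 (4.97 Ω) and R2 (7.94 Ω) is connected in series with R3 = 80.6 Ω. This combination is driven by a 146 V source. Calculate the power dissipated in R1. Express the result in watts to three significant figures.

First find R_p for the parallel pair, then treat R_p + R3 as a series loop.
R_p = (4.97×7.94)/(4.97+7.94) = 3.057 Ω
R_total = R_p + 80.6 = 3.057 + 80.6 = 83.66 Ω
I = V / R_total = 146 / 83.66 = 1.745 A
Voltage across the parallel pair: V_p = I × R_p = 1.745 × 3.057 = 5.335 V
R1 has V_p across it, so P = V_p²/R1.
P_R1 = (5.335)² / 4.97 = 5.726 W

5.73 W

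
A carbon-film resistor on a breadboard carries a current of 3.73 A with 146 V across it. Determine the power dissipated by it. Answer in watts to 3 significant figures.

Both the voltage across and the current through the element are known, so P = V I applies directly.
P = 146 V × 3.730 A = 544.6 W

545 W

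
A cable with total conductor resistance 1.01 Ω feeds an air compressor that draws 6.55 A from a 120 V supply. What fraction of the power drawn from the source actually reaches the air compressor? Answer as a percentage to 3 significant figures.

The cable carries the full 6.55 A.
P_line = I² R_line = (6.550)² × 1.01 = 43.33 W
P_source = V I = 120 × 6.550 = 786.0 W; P_load = 742.7 W
η = P_load / P_source = 742.7 / 786.0 = 0.9449

94.5 %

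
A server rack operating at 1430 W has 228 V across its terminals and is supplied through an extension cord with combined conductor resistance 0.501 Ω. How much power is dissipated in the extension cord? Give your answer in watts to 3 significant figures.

The extension cord and load are in series, so the same current flows in both; the loss is I²R_line.
I = P / V = 1430 / 228 = 6.272 A through the extension cord.
P_line = I² R_line = (6.272)² × 0.501 = 19.71 W

19.7 W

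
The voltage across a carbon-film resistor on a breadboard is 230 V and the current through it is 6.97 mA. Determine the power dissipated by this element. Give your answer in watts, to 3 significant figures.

1.60 W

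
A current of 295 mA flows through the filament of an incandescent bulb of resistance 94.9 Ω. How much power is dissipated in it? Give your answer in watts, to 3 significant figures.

Current and resistance are given, so P = I²R is the direct form.
P = (0.2950 A)² × 94.9 Ω = 8.259 W

8.26 W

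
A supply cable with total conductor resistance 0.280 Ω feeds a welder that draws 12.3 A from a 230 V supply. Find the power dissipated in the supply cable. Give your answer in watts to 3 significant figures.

42.4 W

Only the current and the line resistance are needed for the I²R loss.
The supply cable carries the full 12.3 A.
P_line = I² R_line = (12.30)² × 0.280 = 42.36 W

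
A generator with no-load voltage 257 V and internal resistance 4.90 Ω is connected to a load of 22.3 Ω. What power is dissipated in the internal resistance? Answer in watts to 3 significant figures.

437 W

Internal loss is I²r, with I set by the total series resistance r+R.
I = ε / (r + R) = 257 / (4.90 + 22.3) = 9.449 A
P_int = I² r = (9.449)² × 4.90 = 437.4 W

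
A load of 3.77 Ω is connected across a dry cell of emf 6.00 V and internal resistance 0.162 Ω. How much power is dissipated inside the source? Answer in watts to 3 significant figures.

0.377 W

The source's internal resistance is just another series element carrying I; its dissipation is I²r.
I = ε / (r + R) = 6.00 / (0.162 + 3.77) = 1.526 A
P_int = I² r = (1.526)² × 0.162 = 0.3772 W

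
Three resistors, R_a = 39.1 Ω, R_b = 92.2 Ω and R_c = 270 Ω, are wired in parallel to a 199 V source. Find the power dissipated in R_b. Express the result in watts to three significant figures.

430 W

Every branch has 199 V across it, so for R_b the power is simply V²/R.
P_R_b = V² / R_b = (199)² / 92.2 Ω = 429.5 W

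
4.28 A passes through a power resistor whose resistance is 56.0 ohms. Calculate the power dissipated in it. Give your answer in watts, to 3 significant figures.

1030 W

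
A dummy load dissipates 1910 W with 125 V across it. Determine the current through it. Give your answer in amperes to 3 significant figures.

15.3 A

Inverting the appropriate power form: I = P / V.
I = 1910 / 125 = 15.28 A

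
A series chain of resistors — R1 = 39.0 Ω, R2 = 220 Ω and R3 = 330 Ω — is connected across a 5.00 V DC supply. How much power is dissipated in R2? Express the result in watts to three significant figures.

Every series element carries the same I. Get I from the total resistance, then P = I² × R2.
R_total = 39.0 + 220 + 330 = 589.0 Ω
I = V / R_total = 5.00 / 589.0 = 0.008489 A
P_R2 = I² × R2 = (0.008489)² × 220 = 0.01585 W

0.0159 W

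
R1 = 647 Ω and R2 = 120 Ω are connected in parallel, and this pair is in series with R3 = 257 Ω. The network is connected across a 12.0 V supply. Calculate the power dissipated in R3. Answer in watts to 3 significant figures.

0.288 W

Collapse the R1‖R2 pair into one equivalent R_p; then R_p and R3 form a series string.
R_p = (647×120)/(647+120) = 101.2 Ω
R_total = R_p + 257 = 101.2 + 257 = 358.2 Ω
I = V / R_total = 12.0 / 358.2 = 0.03350 A
All the supply current flows through R3; use P = I²R3.
P_R3 = (0.03350)² × 257 = 0.2884 W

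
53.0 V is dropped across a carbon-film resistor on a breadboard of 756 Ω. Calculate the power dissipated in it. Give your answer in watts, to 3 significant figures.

3.72 W

V and R are stated; P = V²/R avoids computing the current.
P = (53.0 V)² / 756 Ω = 3.716 W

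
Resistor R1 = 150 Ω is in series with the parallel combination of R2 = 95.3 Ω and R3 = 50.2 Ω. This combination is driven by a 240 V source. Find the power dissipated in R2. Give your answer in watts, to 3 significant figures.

Replace R2 and R3 with their parallel equivalent so the circuit becomes R1 in series with R_p.
R_p = (95.3×50.2)/(95.3+50.2) = 32.88 Ω
R_total = 150 + 32.88 = 182.9 Ω
I = V / R_total = 240 / 182.9 = 1.312 A
Voltage across the parallel pair: V_p = I × R_p = 1.312 × 32.88 = 43.15 V
R2 is across V_p, so use P = V²/R for that branch.
P_R2 = (43.15)² / 95.3 = 19.54 W

19.5 W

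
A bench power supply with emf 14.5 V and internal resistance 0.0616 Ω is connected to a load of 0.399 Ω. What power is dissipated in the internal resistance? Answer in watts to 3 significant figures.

61.0 W

r is in series with the load, so it carries the full circuit current — the loss in it is I²r.
I = ε / (r + R) = 14.5 / (0.0616 + 0.399) = 31.48 A
P_int = I² r = (31.48)² × 0.0616 = 61.05 W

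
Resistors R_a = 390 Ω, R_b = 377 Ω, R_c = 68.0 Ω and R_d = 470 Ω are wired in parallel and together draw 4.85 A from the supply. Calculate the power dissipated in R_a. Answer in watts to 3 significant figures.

We need the common branch voltage; get it from I_total × R_eq, then P = V²/R for the branch.
1/R_eq = 1/390 + 1/377 + 1/68.0 + 1/470 ⇒ R_eq = 45.35 Ω
V = I_total × R_eq = 4.850 × 45.35 = 220.0 V
P_R_a = V² / R_a = (220.0)² / 390 = 124.0 W

124 W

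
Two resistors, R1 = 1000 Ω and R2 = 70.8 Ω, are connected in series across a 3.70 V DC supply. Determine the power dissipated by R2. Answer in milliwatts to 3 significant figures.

0.845 mW

Series elements share the same current, so find I first, then use P = I²R.
R_total = 1000 + 70.8 = 1071 Ω
I = V / R_total = 3.70 / 1071 = 0.003455 A
P_R2 = I² × R2 = (0.003455)² × 70.8 = 0.0008453 W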